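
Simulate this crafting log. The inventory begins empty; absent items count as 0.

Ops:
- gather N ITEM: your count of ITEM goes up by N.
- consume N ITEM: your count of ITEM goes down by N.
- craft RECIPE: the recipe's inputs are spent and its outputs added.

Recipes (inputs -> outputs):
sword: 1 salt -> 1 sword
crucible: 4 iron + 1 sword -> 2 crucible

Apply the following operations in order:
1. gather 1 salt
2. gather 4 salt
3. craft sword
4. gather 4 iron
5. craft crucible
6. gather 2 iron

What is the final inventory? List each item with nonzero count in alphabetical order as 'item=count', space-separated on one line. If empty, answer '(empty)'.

Answer: crucible=2 iron=2 salt=4

Derivation:
After 1 (gather 1 salt): salt=1
After 2 (gather 4 salt): salt=5
After 3 (craft sword): salt=4 sword=1
After 4 (gather 4 iron): iron=4 salt=4 sword=1
After 5 (craft crucible): crucible=2 salt=4
After 6 (gather 2 iron): crucible=2 iron=2 salt=4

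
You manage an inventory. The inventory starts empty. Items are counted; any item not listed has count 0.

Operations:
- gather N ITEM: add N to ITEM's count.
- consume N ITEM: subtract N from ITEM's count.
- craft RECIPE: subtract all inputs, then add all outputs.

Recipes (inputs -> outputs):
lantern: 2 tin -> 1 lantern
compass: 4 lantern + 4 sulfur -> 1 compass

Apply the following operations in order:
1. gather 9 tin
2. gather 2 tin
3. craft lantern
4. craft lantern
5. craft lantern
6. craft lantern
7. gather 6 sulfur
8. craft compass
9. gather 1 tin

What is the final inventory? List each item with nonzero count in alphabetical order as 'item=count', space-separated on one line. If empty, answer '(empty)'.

After 1 (gather 9 tin): tin=9
After 2 (gather 2 tin): tin=11
After 3 (craft lantern): lantern=1 tin=9
After 4 (craft lantern): lantern=2 tin=7
After 5 (craft lantern): lantern=3 tin=5
After 6 (craft lantern): lantern=4 tin=3
After 7 (gather 6 sulfur): lantern=4 sulfur=6 tin=3
After 8 (craft compass): compass=1 sulfur=2 tin=3
After 9 (gather 1 tin): compass=1 sulfur=2 tin=4

Answer: compass=1 sulfur=2 tin=4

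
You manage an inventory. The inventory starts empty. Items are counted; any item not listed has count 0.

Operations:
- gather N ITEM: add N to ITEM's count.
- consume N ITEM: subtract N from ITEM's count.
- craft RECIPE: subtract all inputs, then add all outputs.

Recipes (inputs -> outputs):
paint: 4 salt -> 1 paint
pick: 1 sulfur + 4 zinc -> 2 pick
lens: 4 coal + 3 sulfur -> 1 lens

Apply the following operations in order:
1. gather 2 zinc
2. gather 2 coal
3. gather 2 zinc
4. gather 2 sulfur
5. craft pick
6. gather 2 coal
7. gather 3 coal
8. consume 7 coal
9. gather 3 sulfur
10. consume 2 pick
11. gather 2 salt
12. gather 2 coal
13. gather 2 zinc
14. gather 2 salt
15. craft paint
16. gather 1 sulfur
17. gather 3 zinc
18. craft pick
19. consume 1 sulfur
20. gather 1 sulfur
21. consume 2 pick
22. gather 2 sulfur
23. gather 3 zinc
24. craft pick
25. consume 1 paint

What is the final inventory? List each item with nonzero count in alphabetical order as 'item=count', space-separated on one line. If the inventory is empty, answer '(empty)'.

Answer: coal=2 pick=2 sulfur=5

Derivation:
After 1 (gather 2 zinc): zinc=2
After 2 (gather 2 coal): coal=2 zinc=2
After 3 (gather 2 zinc): coal=2 zinc=4
After 4 (gather 2 sulfur): coal=2 sulfur=2 zinc=4
After 5 (craft pick): coal=2 pick=2 sulfur=1
After 6 (gather 2 coal): coal=4 pick=2 sulfur=1
After 7 (gather 3 coal): coal=7 pick=2 sulfur=1
After 8 (consume 7 coal): pick=2 sulfur=1
After 9 (gather 3 sulfur): pick=2 sulfur=4
After 10 (consume 2 pick): sulfur=4
After 11 (gather 2 salt): salt=2 sulfur=4
After 12 (gather 2 coal): coal=2 salt=2 sulfur=4
After 13 (gather 2 zinc): coal=2 salt=2 sulfur=4 zinc=2
After 14 (gather 2 salt): coal=2 salt=4 sulfur=4 zinc=2
After 15 (craft paint): coal=2 paint=1 sulfur=4 zinc=2
After 16 (gather 1 sulfur): coal=2 paint=1 sulfur=5 zinc=2
After 17 (gather 3 zinc): coal=2 paint=1 sulfur=5 zinc=5
After 18 (craft pick): coal=2 paint=1 pick=2 sulfur=4 zinc=1
After 19 (consume 1 sulfur): coal=2 paint=1 pick=2 sulfur=3 zinc=1
After 20 (gather 1 sulfur): coal=2 paint=1 pick=2 sulfur=4 zinc=1
After 21 (consume 2 pick): coal=2 paint=1 sulfur=4 zinc=1
After 22 (gather 2 sulfur): coal=2 paint=1 sulfur=6 zinc=1
After 23 (gather 3 zinc): coal=2 paint=1 sulfur=6 zinc=4
After 24 (craft pick): coal=2 paint=1 pick=2 sulfur=5
After 25 (consume 1 paint): coal=2 pick=2 sulfur=5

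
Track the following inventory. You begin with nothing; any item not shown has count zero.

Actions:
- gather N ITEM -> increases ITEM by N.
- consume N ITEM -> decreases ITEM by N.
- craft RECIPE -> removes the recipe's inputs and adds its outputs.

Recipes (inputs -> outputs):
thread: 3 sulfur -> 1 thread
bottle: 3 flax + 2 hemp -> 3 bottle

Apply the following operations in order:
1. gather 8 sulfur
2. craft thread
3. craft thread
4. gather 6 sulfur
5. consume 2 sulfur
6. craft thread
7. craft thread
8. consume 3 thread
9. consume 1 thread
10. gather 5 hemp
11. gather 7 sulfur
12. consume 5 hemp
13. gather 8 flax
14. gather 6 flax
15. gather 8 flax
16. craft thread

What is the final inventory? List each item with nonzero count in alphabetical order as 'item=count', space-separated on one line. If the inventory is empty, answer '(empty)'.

Answer: flax=22 sulfur=4 thread=1

Derivation:
After 1 (gather 8 sulfur): sulfur=8
After 2 (craft thread): sulfur=5 thread=1
After 3 (craft thread): sulfur=2 thread=2
After 4 (gather 6 sulfur): sulfur=8 thread=2
After 5 (consume 2 sulfur): sulfur=6 thread=2
After 6 (craft thread): sulfur=3 thread=3
After 7 (craft thread): thread=4
After 8 (consume 3 thread): thread=1
After 9 (consume 1 thread): (empty)
After 10 (gather 5 hemp): hemp=5
After 11 (gather 7 sulfur): hemp=5 sulfur=7
After 12 (consume 5 hemp): sulfur=7
After 13 (gather 8 flax): flax=8 sulfur=7
After 14 (gather 6 flax): flax=14 sulfur=7
After 15 (gather 8 flax): flax=22 sulfur=7
After 16 (craft thread): flax=22 sulfur=4 thread=1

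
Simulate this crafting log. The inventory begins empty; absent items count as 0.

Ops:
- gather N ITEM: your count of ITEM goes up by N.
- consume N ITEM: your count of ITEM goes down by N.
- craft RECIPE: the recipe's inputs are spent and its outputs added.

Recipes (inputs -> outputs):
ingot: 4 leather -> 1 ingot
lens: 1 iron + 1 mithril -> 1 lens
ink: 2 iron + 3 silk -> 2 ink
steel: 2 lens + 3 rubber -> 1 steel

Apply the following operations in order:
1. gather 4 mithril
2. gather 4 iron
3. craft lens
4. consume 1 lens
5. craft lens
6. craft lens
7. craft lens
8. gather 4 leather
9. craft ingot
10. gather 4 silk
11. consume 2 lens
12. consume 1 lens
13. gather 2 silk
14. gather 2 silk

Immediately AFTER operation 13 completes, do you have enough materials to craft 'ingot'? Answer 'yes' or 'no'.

Answer: no

Derivation:
After 1 (gather 4 mithril): mithril=4
After 2 (gather 4 iron): iron=4 mithril=4
After 3 (craft lens): iron=3 lens=1 mithril=3
After 4 (consume 1 lens): iron=3 mithril=3
After 5 (craft lens): iron=2 lens=1 mithril=2
After 6 (craft lens): iron=1 lens=2 mithril=1
After 7 (craft lens): lens=3
After 8 (gather 4 leather): leather=4 lens=3
After 9 (craft ingot): ingot=1 lens=3
After 10 (gather 4 silk): ingot=1 lens=3 silk=4
After 11 (consume 2 lens): ingot=1 lens=1 silk=4
After 12 (consume 1 lens): ingot=1 silk=4
After 13 (gather 2 silk): ingot=1 silk=6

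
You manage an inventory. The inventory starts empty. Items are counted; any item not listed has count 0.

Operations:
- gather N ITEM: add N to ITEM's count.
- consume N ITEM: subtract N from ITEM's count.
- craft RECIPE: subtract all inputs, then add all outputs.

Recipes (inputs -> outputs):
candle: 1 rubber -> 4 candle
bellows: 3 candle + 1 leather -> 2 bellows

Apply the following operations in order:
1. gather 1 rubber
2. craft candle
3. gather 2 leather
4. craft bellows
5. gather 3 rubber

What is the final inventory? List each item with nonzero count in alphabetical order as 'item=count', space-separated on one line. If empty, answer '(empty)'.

After 1 (gather 1 rubber): rubber=1
After 2 (craft candle): candle=4
After 3 (gather 2 leather): candle=4 leather=2
After 4 (craft bellows): bellows=2 candle=1 leather=1
After 5 (gather 3 rubber): bellows=2 candle=1 leather=1 rubber=3

Answer: bellows=2 candle=1 leather=1 rubber=3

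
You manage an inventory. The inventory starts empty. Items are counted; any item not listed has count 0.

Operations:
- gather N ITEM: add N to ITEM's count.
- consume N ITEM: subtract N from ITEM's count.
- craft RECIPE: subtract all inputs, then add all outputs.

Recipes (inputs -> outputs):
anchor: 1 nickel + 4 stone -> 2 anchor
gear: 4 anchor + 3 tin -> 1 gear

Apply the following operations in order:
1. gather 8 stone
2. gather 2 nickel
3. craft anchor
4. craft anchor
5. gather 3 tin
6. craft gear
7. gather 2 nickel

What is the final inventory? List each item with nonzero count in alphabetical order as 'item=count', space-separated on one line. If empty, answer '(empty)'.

Answer: gear=1 nickel=2

Derivation:
After 1 (gather 8 stone): stone=8
After 2 (gather 2 nickel): nickel=2 stone=8
After 3 (craft anchor): anchor=2 nickel=1 stone=4
After 4 (craft anchor): anchor=4
After 5 (gather 3 tin): anchor=4 tin=3
After 6 (craft gear): gear=1
After 7 (gather 2 nickel): gear=1 nickel=2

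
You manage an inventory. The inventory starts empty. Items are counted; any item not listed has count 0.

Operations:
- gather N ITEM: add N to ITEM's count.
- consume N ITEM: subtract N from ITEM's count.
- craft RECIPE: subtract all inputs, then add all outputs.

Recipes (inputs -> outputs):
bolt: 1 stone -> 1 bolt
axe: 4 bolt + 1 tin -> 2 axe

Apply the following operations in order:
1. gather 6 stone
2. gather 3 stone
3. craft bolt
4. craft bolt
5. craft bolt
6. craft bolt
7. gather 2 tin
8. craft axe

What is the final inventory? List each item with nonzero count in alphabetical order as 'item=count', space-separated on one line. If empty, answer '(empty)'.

After 1 (gather 6 stone): stone=6
After 2 (gather 3 stone): stone=9
After 3 (craft bolt): bolt=1 stone=8
After 4 (craft bolt): bolt=2 stone=7
After 5 (craft bolt): bolt=3 stone=6
After 6 (craft bolt): bolt=4 stone=5
After 7 (gather 2 tin): bolt=4 stone=5 tin=2
After 8 (craft axe): axe=2 stone=5 tin=1

Answer: axe=2 stone=5 tin=1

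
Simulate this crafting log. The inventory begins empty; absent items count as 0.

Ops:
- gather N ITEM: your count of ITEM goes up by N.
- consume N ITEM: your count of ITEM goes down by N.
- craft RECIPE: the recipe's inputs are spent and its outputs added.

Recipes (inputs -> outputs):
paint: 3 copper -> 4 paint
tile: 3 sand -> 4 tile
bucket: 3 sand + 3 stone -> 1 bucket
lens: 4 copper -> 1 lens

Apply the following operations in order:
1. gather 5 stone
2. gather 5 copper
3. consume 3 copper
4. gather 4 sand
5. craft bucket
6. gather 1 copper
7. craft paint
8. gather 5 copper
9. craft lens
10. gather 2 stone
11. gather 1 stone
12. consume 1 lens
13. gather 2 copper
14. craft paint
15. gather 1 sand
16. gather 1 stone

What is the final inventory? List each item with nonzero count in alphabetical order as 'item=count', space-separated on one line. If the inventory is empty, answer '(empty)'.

After 1 (gather 5 stone): stone=5
After 2 (gather 5 copper): copper=5 stone=5
After 3 (consume 3 copper): copper=2 stone=5
After 4 (gather 4 sand): copper=2 sand=4 stone=5
After 5 (craft bucket): bucket=1 copper=2 sand=1 stone=2
After 6 (gather 1 copper): bucket=1 copper=3 sand=1 stone=2
After 7 (craft paint): bucket=1 paint=4 sand=1 stone=2
After 8 (gather 5 copper): bucket=1 copper=5 paint=4 sand=1 stone=2
After 9 (craft lens): bucket=1 copper=1 lens=1 paint=4 sand=1 stone=2
After 10 (gather 2 stone): bucket=1 copper=1 lens=1 paint=4 sand=1 stone=4
After 11 (gather 1 stone): bucket=1 copper=1 lens=1 paint=4 sand=1 stone=5
After 12 (consume 1 lens): bucket=1 copper=1 paint=4 sand=1 stone=5
After 13 (gather 2 copper): bucket=1 copper=3 paint=4 sand=1 stone=5
After 14 (craft paint): bucket=1 paint=8 sand=1 stone=5
After 15 (gather 1 sand): bucket=1 paint=8 sand=2 stone=5
After 16 (gather 1 stone): bucket=1 paint=8 sand=2 stone=6

Answer: bucket=1 paint=8 sand=2 stone=6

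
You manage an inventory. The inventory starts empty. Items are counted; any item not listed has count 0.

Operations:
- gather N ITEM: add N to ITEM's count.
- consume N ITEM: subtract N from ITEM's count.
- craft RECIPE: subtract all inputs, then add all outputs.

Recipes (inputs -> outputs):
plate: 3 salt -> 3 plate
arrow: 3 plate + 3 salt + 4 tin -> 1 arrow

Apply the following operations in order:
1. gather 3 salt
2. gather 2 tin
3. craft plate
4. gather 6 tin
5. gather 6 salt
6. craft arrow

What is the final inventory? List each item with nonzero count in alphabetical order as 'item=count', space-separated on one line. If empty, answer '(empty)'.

Answer: arrow=1 salt=3 tin=4

Derivation:
After 1 (gather 3 salt): salt=3
After 2 (gather 2 tin): salt=3 tin=2
After 3 (craft plate): plate=3 tin=2
After 4 (gather 6 tin): plate=3 tin=8
After 5 (gather 6 salt): plate=3 salt=6 tin=8
After 6 (craft arrow): arrow=1 salt=3 tin=4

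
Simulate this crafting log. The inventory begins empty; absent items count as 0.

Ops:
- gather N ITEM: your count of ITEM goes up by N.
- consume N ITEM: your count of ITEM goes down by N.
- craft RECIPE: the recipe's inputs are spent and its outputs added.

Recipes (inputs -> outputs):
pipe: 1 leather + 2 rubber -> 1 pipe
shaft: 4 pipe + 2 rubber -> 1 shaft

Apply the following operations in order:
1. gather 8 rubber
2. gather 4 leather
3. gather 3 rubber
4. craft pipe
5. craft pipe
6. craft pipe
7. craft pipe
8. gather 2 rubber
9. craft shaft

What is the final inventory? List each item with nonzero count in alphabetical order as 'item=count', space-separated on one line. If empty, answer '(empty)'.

After 1 (gather 8 rubber): rubber=8
After 2 (gather 4 leather): leather=4 rubber=8
After 3 (gather 3 rubber): leather=4 rubber=11
After 4 (craft pipe): leather=3 pipe=1 rubber=9
After 5 (craft pipe): leather=2 pipe=2 rubber=7
After 6 (craft pipe): leather=1 pipe=3 rubber=5
After 7 (craft pipe): pipe=4 rubber=3
After 8 (gather 2 rubber): pipe=4 rubber=5
After 9 (craft shaft): rubber=3 shaft=1

Answer: rubber=3 shaft=1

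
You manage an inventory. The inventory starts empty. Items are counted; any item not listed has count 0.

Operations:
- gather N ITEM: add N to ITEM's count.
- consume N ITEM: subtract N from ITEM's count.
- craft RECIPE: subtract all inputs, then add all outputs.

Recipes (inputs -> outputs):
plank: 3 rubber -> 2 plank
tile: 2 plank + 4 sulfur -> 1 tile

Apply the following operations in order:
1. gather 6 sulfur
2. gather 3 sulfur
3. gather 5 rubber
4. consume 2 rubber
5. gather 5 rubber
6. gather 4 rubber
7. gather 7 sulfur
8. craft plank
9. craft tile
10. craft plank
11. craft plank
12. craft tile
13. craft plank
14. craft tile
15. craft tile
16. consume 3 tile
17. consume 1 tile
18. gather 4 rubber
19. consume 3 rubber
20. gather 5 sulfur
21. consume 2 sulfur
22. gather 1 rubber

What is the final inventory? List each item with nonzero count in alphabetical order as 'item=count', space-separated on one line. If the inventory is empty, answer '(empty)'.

After 1 (gather 6 sulfur): sulfur=6
After 2 (gather 3 sulfur): sulfur=9
After 3 (gather 5 rubber): rubber=5 sulfur=9
After 4 (consume 2 rubber): rubber=3 sulfur=9
After 5 (gather 5 rubber): rubber=8 sulfur=9
After 6 (gather 4 rubber): rubber=12 sulfur=9
After 7 (gather 7 sulfur): rubber=12 sulfur=16
After 8 (craft plank): plank=2 rubber=9 sulfur=16
After 9 (craft tile): rubber=9 sulfur=12 tile=1
After 10 (craft plank): plank=2 rubber=6 sulfur=12 tile=1
After 11 (craft plank): plank=4 rubber=3 sulfur=12 tile=1
After 12 (craft tile): plank=2 rubber=3 sulfur=8 tile=2
After 13 (craft plank): plank=4 sulfur=8 tile=2
After 14 (craft tile): plank=2 sulfur=4 tile=3
After 15 (craft tile): tile=4
After 16 (consume 3 tile): tile=1
After 17 (consume 1 tile): (empty)
After 18 (gather 4 rubber): rubber=4
After 19 (consume 3 rubber): rubber=1
After 20 (gather 5 sulfur): rubber=1 sulfur=5
After 21 (consume 2 sulfur): rubber=1 sulfur=3
After 22 (gather 1 rubber): rubber=2 sulfur=3

Answer: rubber=2 sulfur=3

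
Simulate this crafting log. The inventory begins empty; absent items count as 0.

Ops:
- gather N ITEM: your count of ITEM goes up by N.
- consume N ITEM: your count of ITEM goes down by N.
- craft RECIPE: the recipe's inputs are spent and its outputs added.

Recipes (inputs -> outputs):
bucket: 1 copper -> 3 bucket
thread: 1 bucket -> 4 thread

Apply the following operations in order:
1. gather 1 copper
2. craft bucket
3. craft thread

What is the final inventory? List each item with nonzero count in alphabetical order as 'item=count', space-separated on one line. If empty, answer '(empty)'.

After 1 (gather 1 copper): copper=1
After 2 (craft bucket): bucket=3
After 3 (craft thread): bucket=2 thread=4

Answer: bucket=2 thread=4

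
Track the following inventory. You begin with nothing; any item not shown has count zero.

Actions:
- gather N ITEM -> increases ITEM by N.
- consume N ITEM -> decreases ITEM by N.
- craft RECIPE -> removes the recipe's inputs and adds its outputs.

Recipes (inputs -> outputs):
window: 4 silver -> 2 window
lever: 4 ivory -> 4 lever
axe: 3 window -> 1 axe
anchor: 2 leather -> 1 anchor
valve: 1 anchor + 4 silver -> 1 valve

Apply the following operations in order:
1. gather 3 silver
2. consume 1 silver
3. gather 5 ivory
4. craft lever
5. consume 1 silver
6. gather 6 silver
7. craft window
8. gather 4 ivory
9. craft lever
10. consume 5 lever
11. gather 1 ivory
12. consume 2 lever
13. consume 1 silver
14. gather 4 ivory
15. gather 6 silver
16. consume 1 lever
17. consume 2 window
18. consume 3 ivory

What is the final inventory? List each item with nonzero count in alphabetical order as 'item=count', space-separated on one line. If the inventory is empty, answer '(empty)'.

After 1 (gather 3 silver): silver=3
After 2 (consume 1 silver): silver=2
After 3 (gather 5 ivory): ivory=5 silver=2
After 4 (craft lever): ivory=1 lever=4 silver=2
After 5 (consume 1 silver): ivory=1 lever=4 silver=1
After 6 (gather 6 silver): ivory=1 lever=4 silver=7
After 7 (craft window): ivory=1 lever=4 silver=3 window=2
After 8 (gather 4 ivory): ivory=5 lever=4 silver=3 window=2
After 9 (craft lever): ivory=1 lever=8 silver=3 window=2
After 10 (consume 5 lever): ivory=1 lever=3 silver=3 window=2
After 11 (gather 1 ivory): ivory=2 lever=3 silver=3 window=2
After 12 (consume 2 lever): ivory=2 lever=1 silver=3 window=2
After 13 (consume 1 silver): ivory=2 lever=1 silver=2 window=2
After 14 (gather 4 ivory): ivory=6 lever=1 silver=2 window=2
After 15 (gather 6 silver): ivory=6 lever=1 silver=8 window=2
After 16 (consume 1 lever): ivory=6 silver=8 window=2
After 17 (consume 2 window): ivory=6 silver=8
After 18 (consume 3 ivory): ivory=3 silver=8

Answer: ivory=3 silver=8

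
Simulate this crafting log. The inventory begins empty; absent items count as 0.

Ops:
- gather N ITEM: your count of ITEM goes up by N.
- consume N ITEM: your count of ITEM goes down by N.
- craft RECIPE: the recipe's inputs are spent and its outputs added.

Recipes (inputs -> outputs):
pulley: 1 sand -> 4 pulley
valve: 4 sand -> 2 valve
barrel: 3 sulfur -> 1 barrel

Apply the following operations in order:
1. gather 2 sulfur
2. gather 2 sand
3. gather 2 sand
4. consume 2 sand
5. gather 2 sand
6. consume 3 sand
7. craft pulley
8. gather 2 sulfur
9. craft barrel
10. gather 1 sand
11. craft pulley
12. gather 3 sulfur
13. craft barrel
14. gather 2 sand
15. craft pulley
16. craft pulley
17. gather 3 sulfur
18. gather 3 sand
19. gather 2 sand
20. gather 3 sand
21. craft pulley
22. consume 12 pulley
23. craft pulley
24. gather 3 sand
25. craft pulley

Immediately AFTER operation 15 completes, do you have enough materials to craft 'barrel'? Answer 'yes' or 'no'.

Answer: no

Derivation:
After 1 (gather 2 sulfur): sulfur=2
After 2 (gather 2 sand): sand=2 sulfur=2
After 3 (gather 2 sand): sand=4 sulfur=2
After 4 (consume 2 sand): sand=2 sulfur=2
After 5 (gather 2 sand): sand=4 sulfur=2
After 6 (consume 3 sand): sand=1 sulfur=2
After 7 (craft pulley): pulley=4 sulfur=2
After 8 (gather 2 sulfur): pulley=4 sulfur=4
After 9 (craft barrel): barrel=1 pulley=4 sulfur=1
After 10 (gather 1 sand): barrel=1 pulley=4 sand=1 sulfur=1
After 11 (craft pulley): barrel=1 pulley=8 sulfur=1
After 12 (gather 3 sulfur): barrel=1 pulley=8 sulfur=4
After 13 (craft barrel): barrel=2 pulley=8 sulfur=1
After 14 (gather 2 sand): barrel=2 pulley=8 sand=2 sulfur=1
After 15 (craft pulley): barrel=2 pulley=12 sand=1 sulfur=1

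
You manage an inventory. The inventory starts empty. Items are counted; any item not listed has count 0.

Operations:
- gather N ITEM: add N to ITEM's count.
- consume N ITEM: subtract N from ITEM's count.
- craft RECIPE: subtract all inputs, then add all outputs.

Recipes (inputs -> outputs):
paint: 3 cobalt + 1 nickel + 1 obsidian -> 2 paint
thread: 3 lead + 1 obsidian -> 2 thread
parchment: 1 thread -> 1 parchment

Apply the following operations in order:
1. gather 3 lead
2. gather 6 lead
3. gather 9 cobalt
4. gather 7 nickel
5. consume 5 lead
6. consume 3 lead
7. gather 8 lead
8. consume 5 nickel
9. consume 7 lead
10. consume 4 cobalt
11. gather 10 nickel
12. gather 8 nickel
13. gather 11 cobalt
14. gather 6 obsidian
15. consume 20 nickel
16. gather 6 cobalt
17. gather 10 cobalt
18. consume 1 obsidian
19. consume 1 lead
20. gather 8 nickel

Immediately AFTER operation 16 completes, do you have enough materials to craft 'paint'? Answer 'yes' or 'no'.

After 1 (gather 3 lead): lead=3
After 2 (gather 6 lead): lead=9
After 3 (gather 9 cobalt): cobalt=9 lead=9
After 4 (gather 7 nickel): cobalt=9 lead=9 nickel=7
After 5 (consume 5 lead): cobalt=9 lead=4 nickel=7
After 6 (consume 3 lead): cobalt=9 lead=1 nickel=7
After 7 (gather 8 lead): cobalt=9 lead=9 nickel=7
After 8 (consume 5 nickel): cobalt=9 lead=9 nickel=2
After 9 (consume 7 lead): cobalt=9 lead=2 nickel=2
After 10 (consume 4 cobalt): cobalt=5 lead=2 nickel=2
After 11 (gather 10 nickel): cobalt=5 lead=2 nickel=12
After 12 (gather 8 nickel): cobalt=5 lead=2 nickel=20
After 13 (gather 11 cobalt): cobalt=16 lead=2 nickel=20
After 14 (gather 6 obsidian): cobalt=16 lead=2 nickel=20 obsidian=6
After 15 (consume 20 nickel): cobalt=16 lead=2 obsidian=6
After 16 (gather 6 cobalt): cobalt=22 lead=2 obsidian=6

Answer: no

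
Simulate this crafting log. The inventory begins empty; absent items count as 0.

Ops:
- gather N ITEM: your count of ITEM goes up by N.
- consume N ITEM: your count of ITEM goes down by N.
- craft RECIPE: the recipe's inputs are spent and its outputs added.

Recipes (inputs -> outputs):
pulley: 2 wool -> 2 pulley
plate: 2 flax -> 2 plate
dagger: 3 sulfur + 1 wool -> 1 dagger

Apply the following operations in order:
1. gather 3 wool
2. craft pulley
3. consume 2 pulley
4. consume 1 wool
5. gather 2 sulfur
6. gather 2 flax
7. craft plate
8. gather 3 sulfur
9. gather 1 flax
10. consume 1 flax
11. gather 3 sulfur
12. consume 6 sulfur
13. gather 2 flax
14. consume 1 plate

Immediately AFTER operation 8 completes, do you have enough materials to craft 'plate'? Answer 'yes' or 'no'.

After 1 (gather 3 wool): wool=3
After 2 (craft pulley): pulley=2 wool=1
After 3 (consume 2 pulley): wool=1
After 4 (consume 1 wool): (empty)
After 5 (gather 2 sulfur): sulfur=2
After 6 (gather 2 flax): flax=2 sulfur=2
After 7 (craft plate): plate=2 sulfur=2
After 8 (gather 3 sulfur): plate=2 sulfur=5

Answer: no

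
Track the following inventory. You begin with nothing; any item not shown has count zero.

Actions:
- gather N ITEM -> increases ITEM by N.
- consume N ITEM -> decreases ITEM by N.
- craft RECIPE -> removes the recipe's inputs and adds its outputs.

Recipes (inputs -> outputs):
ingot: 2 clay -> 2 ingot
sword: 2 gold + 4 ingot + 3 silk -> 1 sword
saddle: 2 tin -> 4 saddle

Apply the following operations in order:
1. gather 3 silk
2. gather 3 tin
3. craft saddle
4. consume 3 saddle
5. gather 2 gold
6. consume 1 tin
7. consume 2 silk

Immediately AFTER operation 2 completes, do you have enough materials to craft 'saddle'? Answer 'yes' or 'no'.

After 1 (gather 3 silk): silk=3
After 2 (gather 3 tin): silk=3 tin=3

Answer: yes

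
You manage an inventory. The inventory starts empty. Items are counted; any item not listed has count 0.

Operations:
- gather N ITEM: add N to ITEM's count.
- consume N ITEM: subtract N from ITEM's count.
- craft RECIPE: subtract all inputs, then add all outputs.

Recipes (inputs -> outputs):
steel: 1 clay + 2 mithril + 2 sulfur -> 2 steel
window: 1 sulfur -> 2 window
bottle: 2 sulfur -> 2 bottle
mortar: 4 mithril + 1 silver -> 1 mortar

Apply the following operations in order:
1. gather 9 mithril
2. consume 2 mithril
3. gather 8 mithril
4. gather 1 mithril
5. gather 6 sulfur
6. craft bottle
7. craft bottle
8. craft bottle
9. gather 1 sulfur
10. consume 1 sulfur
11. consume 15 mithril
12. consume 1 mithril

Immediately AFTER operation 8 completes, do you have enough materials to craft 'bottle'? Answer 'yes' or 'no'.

After 1 (gather 9 mithril): mithril=9
After 2 (consume 2 mithril): mithril=7
After 3 (gather 8 mithril): mithril=15
After 4 (gather 1 mithril): mithril=16
After 5 (gather 6 sulfur): mithril=16 sulfur=6
After 6 (craft bottle): bottle=2 mithril=16 sulfur=4
After 7 (craft bottle): bottle=4 mithril=16 sulfur=2
After 8 (craft bottle): bottle=6 mithril=16

Answer: no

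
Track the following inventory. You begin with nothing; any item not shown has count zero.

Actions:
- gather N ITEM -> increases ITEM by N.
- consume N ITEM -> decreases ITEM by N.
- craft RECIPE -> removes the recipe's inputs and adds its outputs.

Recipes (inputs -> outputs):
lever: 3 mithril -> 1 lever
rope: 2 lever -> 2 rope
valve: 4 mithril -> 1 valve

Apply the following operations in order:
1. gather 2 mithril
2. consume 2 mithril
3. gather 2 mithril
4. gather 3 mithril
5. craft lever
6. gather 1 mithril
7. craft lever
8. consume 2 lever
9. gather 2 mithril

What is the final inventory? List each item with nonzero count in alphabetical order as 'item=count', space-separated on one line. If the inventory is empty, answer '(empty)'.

Answer: mithril=2

Derivation:
After 1 (gather 2 mithril): mithril=2
After 2 (consume 2 mithril): (empty)
After 3 (gather 2 mithril): mithril=2
After 4 (gather 3 mithril): mithril=5
After 5 (craft lever): lever=1 mithril=2
After 6 (gather 1 mithril): lever=1 mithril=3
After 7 (craft lever): lever=2
After 8 (consume 2 lever): (empty)
After 9 (gather 2 mithril): mithril=2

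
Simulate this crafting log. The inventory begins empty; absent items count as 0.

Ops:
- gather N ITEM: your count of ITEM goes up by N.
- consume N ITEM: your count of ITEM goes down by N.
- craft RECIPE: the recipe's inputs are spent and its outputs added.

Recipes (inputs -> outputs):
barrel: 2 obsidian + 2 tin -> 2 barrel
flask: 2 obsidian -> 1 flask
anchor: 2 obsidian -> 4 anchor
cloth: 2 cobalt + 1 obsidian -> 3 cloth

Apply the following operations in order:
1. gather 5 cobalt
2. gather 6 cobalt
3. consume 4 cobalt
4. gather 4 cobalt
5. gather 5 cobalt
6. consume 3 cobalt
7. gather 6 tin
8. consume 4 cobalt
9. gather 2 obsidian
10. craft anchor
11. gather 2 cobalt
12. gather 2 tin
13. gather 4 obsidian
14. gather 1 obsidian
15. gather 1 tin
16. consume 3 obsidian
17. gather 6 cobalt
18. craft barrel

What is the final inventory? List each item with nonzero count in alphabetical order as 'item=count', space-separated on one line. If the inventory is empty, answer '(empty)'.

Answer: anchor=4 barrel=2 cobalt=17 tin=7

Derivation:
After 1 (gather 5 cobalt): cobalt=5
After 2 (gather 6 cobalt): cobalt=11
After 3 (consume 4 cobalt): cobalt=7
After 4 (gather 4 cobalt): cobalt=11
After 5 (gather 5 cobalt): cobalt=16
After 6 (consume 3 cobalt): cobalt=13
After 7 (gather 6 tin): cobalt=13 tin=6
After 8 (consume 4 cobalt): cobalt=9 tin=6
After 9 (gather 2 obsidian): cobalt=9 obsidian=2 tin=6
After 10 (craft anchor): anchor=4 cobalt=9 tin=6
After 11 (gather 2 cobalt): anchor=4 cobalt=11 tin=6
After 12 (gather 2 tin): anchor=4 cobalt=11 tin=8
After 13 (gather 4 obsidian): anchor=4 cobalt=11 obsidian=4 tin=8
After 14 (gather 1 obsidian): anchor=4 cobalt=11 obsidian=5 tin=8
After 15 (gather 1 tin): anchor=4 cobalt=11 obsidian=5 tin=9
After 16 (consume 3 obsidian): anchor=4 cobalt=11 obsidian=2 tin=9
After 17 (gather 6 cobalt): anchor=4 cobalt=17 obsidian=2 tin=9
After 18 (craft barrel): anchor=4 barrel=2 cobalt=17 tin=7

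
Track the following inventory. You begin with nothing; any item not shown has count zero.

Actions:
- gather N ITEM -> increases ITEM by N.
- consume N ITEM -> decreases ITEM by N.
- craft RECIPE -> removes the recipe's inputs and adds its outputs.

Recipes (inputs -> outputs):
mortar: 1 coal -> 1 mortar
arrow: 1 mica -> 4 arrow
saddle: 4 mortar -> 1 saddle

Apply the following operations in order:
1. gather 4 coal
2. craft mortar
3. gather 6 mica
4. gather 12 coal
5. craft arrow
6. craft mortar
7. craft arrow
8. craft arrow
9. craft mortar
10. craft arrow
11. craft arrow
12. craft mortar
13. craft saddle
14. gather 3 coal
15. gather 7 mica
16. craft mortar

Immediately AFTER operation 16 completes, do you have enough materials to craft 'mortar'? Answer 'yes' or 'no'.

Answer: yes

Derivation:
After 1 (gather 4 coal): coal=4
After 2 (craft mortar): coal=3 mortar=1
After 3 (gather 6 mica): coal=3 mica=6 mortar=1
After 4 (gather 12 coal): coal=15 mica=6 mortar=1
After 5 (craft arrow): arrow=4 coal=15 mica=5 mortar=1
After 6 (craft mortar): arrow=4 coal=14 mica=5 mortar=2
After 7 (craft arrow): arrow=8 coal=14 mica=4 mortar=2
After 8 (craft arrow): arrow=12 coal=14 mica=3 mortar=2
After 9 (craft mortar): arrow=12 coal=13 mica=3 mortar=3
After 10 (craft arrow): arrow=16 coal=13 mica=2 mortar=3
After 11 (craft arrow): arrow=20 coal=13 mica=1 mortar=3
After 12 (craft mortar): arrow=20 coal=12 mica=1 mortar=4
After 13 (craft saddle): arrow=20 coal=12 mica=1 saddle=1
After 14 (gather 3 coal): arrow=20 coal=15 mica=1 saddle=1
After 15 (gather 7 mica): arrow=20 coal=15 mica=8 saddle=1
After 16 (craft mortar): arrow=20 coal=14 mica=8 mortar=1 saddle=1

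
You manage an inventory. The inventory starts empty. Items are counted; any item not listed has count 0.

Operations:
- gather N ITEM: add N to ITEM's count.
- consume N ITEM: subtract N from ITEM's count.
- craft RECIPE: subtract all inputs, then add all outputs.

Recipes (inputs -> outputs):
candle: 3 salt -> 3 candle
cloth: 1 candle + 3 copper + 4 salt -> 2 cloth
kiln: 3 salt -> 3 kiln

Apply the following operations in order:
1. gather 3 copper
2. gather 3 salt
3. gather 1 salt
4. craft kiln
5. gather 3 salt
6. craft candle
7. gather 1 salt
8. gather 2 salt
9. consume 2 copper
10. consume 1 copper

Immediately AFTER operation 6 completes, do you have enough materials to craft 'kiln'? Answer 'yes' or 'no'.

After 1 (gather 3 copper): copper=3
After 2 (gather 3 salt): copper=3 salt=3
After 3 (gather 1 salt): copper=3 salt=4
After 4 (craft kiln): copper=3 kiln=3 salt=1
After 5 (gather 3 salt): copper=3 kiln=3 salt=4
After 6 (craft candle): candle=3 copper=3 kiln=3 salt=1

Answer: no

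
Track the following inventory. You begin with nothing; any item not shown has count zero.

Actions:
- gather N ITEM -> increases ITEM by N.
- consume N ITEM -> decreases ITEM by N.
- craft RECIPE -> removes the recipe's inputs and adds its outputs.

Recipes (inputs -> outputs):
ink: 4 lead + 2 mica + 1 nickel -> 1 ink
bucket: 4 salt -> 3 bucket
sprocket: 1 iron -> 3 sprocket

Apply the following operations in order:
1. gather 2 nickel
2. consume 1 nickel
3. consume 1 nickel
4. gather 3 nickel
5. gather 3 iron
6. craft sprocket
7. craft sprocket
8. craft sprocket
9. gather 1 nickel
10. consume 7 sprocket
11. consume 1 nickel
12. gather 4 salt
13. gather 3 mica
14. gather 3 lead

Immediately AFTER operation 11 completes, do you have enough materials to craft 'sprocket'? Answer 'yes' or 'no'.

After 1 (gather 2 nickel): nickel=2
After 2 (consume 1 nickel): nickel=1
After 3 (consume 1 nickel): (empty)
After 4 (gather 3 nickel): nickel=3
After 5 (gather 3 iron): iron=3 nickel=3
After 6 (craft sprocket): iron=2 nickel=3 sprocket=3
After 7 (craft sprocket): iron=1 nickel=3 sprocket=6
After 8 (craft sprocket): nickel=3 sprocket=9
After 9 (gather 1 nickel): nickel=4 sprocket=9
After 10 (consume 7 sprocket): nickel=4 sprocket=2
After 11 (consume 1 nickel): nickel=3 sprocket=2

Answer: no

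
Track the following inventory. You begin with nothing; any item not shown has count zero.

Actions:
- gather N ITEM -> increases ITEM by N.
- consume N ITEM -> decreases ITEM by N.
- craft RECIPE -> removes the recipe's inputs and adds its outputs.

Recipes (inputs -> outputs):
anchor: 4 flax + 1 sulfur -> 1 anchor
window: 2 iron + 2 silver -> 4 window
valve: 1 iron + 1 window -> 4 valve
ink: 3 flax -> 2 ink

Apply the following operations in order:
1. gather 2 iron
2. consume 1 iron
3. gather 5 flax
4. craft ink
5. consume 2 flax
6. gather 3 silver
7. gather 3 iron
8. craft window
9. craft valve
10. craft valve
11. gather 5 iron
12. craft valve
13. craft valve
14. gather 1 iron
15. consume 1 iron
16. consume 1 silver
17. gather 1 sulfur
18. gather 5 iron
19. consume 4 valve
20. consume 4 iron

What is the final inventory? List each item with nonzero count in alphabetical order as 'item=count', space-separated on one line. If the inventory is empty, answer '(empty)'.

After 1 (gather 2 iron): iron=2
After 2 (consume 1 iron): iron=1
After 3 (gather 5 flax): flax=5 iron=1
After 4 (craft ink): flax=2 ink=2 iron=1
After 5 (consume 2 flax): ink=2 iron=1
After 6 (gather 3 silver): ink=2 iron=1 silver=3
After 7 (gather 3 iron): ink=2 iron=4 silver=3
After 8 (craft window): ink=2 iron=2 silver=1 window=4
After 9 (craft valve): ink=2 iron=1 silver=1 valve=4 window=3
After 10 (craft valve): ink=2 silver=1 valve=8 window=2
After 11 (gather 5 iron): ink=2 iron=5 silver=1 valve=8 window=2
After 12 (craft valve): ink=2 iron=4 silver=1 valve=12 window=1
After 13 (craft valve): ink=2 iron=3 silver=1 valve=16
After 14 (gather 1 iron): ink=2 iron=4 silver=1 valve=16
After 15 (consume 1 iron): ink=2 iron=3 silver=1 valve=16
After 16 (consume 1 silver): ink=2 iron=3 valve=16
After 17 (gather 1 sulfur): ink=2 iron=3 sulfur=1 valve=16
After 18 (gather 5 iron): ink=2 iron=8 sulfur=1 valve=16
After 19 (consume 4 valve): ink=2 iron=8 sulfur=1 valve=12
After 20 (consume 4 iron): ink=2 iron=4 sulfur=1 valve=12

Answer: ink=2 iron=4 sulfur=1 valve=12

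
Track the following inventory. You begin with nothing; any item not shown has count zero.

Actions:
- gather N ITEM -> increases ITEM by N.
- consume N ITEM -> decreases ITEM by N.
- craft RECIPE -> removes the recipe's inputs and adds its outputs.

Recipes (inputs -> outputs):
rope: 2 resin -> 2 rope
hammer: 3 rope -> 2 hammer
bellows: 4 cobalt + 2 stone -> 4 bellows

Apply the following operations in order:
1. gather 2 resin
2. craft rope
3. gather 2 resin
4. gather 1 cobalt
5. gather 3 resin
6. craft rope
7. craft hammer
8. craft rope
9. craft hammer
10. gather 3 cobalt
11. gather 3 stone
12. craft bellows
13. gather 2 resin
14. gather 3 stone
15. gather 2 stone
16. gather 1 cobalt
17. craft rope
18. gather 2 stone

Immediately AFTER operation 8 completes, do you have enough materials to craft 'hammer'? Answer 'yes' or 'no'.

After 1 (gather 2 resin): resin=2
After 2 (craft rope): rope=2
After 3 (gather 2 resin): resin=2 rope=2
After 4 (gather 1 cobalt): cobalt=1 resin=2 rope=2
After 5 (gather 3 resin): cobalt=1 resin=5 rope=2
After 6 (craft rope): cobalt=1 resin=3 rope=4
After 7 (craft hammer): cobalt=1 hammer=2 resin=3 rope=1
After 8 (craft rope): cobalt=1 hammer=2 resin=1 rope=3

Answer: yes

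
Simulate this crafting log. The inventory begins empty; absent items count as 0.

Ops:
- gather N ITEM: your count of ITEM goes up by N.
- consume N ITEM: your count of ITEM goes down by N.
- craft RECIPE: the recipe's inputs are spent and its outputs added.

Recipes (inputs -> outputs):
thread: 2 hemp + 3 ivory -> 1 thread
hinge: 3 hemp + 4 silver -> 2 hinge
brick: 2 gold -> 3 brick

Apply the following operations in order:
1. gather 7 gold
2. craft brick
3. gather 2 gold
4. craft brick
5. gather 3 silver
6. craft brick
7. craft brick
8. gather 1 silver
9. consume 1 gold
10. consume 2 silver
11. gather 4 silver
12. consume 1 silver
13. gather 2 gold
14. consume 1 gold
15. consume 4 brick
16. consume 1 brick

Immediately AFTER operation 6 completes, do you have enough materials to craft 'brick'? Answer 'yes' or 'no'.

After 1 (gather 7 gold): gold=7
After 2 (craft brick): brick=3 gold=5
After 3 (gather 2 gold): brick=3 gold=7
After 4 (craft brick): brick=6 gold=5
After 5 (gather 3 silver): brick=6 gold=5 silver=3
After 6 (craft brick): brick=9 gold=3 silver=3

Answer: yes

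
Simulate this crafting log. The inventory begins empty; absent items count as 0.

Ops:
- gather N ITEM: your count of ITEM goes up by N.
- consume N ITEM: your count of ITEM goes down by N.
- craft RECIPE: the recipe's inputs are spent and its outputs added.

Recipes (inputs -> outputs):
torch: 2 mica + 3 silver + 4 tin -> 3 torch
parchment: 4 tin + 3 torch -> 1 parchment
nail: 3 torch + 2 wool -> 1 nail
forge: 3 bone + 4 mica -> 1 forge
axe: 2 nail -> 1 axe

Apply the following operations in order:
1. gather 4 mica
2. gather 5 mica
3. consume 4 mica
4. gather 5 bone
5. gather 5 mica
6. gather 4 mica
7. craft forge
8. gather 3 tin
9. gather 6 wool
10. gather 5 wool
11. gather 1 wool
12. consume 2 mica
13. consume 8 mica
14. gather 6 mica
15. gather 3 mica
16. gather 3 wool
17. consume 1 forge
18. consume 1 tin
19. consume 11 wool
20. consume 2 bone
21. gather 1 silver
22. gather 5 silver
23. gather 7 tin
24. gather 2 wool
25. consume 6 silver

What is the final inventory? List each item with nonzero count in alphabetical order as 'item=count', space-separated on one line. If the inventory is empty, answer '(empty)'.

After 1 (gather 4 mica): mica=4
After 2 (gather 5 mica): mica=9
After 3 (consume 4 mica): mica=5
After 4 (gather 5 bone): bone=5 mica=5
After 5 (gather 5 mica): bone=5 mica=10
After 6 (gather 4 mica): bone=5 mica=14
After 7 (craft forge): bone=2 forge=1 mica=10
After 8 (gather 3 tin): bone=2 forge=1 mica=10 tin=3
After 9 (gather 6 wool): bone=2 forge=1 mica=10 tin=3 wool=6
After 10 (gather 5 wool): bone=2 forge=1 mica=10 tin=3 wool=11
After 11 (gather 1 wool): bone=2 forge=1 mica=10 tin=3 wool=12
After 12 (consume 2 mica): bone=2 forge=1 mica=8 tin=3 wool=12
After 13 (consume 8 mica): bone=2 forge=1 tin=3 wool=12
After 14 (gather 6 mica): bone=2 forge=1 mica=6 tin=3 wool=12
After 15 (gather 3 mica): bone=2 forge=1 mica=9 tin=3 wool=12
After 16 (gather 3 wool): bone=2 forge=1 mica=9 tin=3 wool=15
After 17 (consume 1 forge): bone=2 mica=9 tin=3 wool=15
After 18 (consume 1 tin): bone=2 mica=9 tin=2 wool=15
After 19 (consume 11 wool): bone=2 mica=9 tin=2 wool=4
After 20 (consume 2 bone): mica=9 tin=2 wool=4
After 21 (gather 1 silver): mica=9 silver=1 tin=2 wool=4
After 22 (gather 5 silver): mica=9 silver=6 tin=2 wool=4
After 23 (gather 7 tin): mica=9 silver=6 tin=9 wool=4
After 24 (gather 2 wool): mica=9 silver=6 tin=9 wool=6
After 25 (consume 6 silver): mica=9 tin=9 wool=6

Answer: mica=9 tin=9 wool=6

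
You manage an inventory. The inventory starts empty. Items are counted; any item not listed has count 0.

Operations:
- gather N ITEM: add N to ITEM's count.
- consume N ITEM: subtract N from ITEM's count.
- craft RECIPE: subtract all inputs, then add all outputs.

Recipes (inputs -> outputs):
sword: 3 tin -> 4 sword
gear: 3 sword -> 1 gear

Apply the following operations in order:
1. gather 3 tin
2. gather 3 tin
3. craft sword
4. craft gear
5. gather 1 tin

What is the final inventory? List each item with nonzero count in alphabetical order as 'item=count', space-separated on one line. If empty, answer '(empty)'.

Answer: gear=1 sword=1 tin=4

Derivation:
After 1 (gather 3 tin): tin=3
After 2 (gather 3 tin): tin=6
After 3 (craft sword): sword=4 tin=3
After 4 (craft gear): gear=1 sword=1 tin=3
After 5 (gather 1 tin): gear=1 sword=1 tin=4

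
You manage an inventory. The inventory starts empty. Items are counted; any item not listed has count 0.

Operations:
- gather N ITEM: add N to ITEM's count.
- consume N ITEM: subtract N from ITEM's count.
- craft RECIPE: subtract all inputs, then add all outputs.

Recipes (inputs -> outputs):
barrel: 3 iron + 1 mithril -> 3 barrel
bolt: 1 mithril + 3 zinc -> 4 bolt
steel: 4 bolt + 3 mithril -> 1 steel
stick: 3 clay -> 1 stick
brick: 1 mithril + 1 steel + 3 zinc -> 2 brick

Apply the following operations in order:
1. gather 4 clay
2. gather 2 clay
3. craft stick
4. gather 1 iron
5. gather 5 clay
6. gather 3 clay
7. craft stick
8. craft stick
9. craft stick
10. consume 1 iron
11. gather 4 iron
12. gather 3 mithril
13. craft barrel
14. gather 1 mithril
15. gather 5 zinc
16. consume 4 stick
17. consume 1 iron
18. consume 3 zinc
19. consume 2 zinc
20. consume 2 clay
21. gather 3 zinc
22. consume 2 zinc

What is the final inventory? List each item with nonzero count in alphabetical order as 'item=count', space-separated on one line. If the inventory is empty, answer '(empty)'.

Answer: barrel=3 mithril=3 zinc=1

Derivation:
After 1 (gather 4 clay): clay=4
After 2 (gather 2 clay): clay=6
After 3 (craft stick): clay=3 stick=1
After 4 (gather 1 iron): clay=3 iron=1 stick=1
After 5 (gather 5 clay): clay=8 iron=1 stick=1
After 6 (gather 3 clay): clay=11 iron=1 stick=1
After 7 (craft stick): clay=8 iron=1 stick=2
After 8 (craft stick): clay=5 iron=1 stick=3
After 9 (craft stick): clay=2 iron=1 stick=4
After 10 (consume 1 iron): clay=2 stick=4
After 11 (gather 4 iron): clay=2 iron=4 stick=4
After 12 (gather 3 mithril): clay=2 iron=4 mithril=3 stick=4
After 13 (craft barrel): barrel=3 clay=2 iron=1 mithril=2 stick=4
After 14 (gather 1 mithril): barrel=3 clay=2 iron=1 mithril=3 stick=4
After 15 (gather 5 zinc): barrel=3 clay=2 iron=1 mithril=3 stick=4 zinc=5
After 16 (consume 4 stick): barrel=3 clay=2 iron=1 mithril=3 zinc=5
After 17 (consume 1 iron): barrel=3 clay=2 mithril=3 zinc=5
After 18 (consume 3 zinc): barrel=3 clay=2 mithril=3 zinc=2
After 19 (consume 2 zinc): barrel=3 clay=2 mithril=3
After 20 (consume 2 clay): barrel=3 mithril=3
After 21 (gather 3 zinc): barrel=3 mithril=3 zinc=3
After 22 (consume 2 zinc): barrel=3 mithril=3 zinc=1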